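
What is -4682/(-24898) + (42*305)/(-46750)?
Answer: -5002994/58199075 ≈ -0.085963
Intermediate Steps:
-4682/(-24898) + (42*305)/(-46750) = -4682*(-1/24898) + 12810*(-1/46750) = 2341/12449 - 1281/4675 = -5002994/58199075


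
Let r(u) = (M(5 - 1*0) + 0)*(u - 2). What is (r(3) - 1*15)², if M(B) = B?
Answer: 100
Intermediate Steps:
r(u) = -10 + 5*u (r(u) = ((5 - 1*0) + 0)*(u - 2) = ((5 + 0) + 0)*(-2 + u) = (5 + 0)*(-2 + u) = 5*(-2 + u) = -10 + 5*u)
(r(3) - 1*15)² = ((-10 + 5*3) - 1*15)² = ((-10 + 15) - 15)² = (5 - 15)² = (-10)² = 100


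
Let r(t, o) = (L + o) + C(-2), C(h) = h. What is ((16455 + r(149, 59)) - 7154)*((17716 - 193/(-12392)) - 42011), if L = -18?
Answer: -702983148745/3098 ≈ -2.2692e+8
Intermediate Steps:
r(t, o) = -20 + o (r(t, o) = (-18 + o) - 2 = -20 + o)
((16455 + r(149, 59)) - 7154)*((17716 - 193/(-12392)) - 42011) = ((16455 + (-20 + 59)) - 7154)*((17716 - 193/(-12392)) - 42011) = ((16455 + 39) - 7154)*((17716 - 193*(-1/12392)) - 42011) = (16494 - 7154)*((17716 + 193/12392) - 42011) = 9340*(219536865/12392 - 42011) = 9340*(-301063447/12392) = -702983148745/3098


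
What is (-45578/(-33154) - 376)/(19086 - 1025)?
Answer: -6210163/299397197 ≈ -0.020742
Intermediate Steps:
(-45578/(-33154) - 376)/(19086 - 1025) = (-45578*(-1/33154) - 376)/18061 = (22789/16577 - 376)*(1/18061) = -6210163/16577*1/18061 = -6210163/299397197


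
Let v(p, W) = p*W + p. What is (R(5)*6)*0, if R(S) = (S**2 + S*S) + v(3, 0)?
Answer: 0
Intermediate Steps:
v(p, W) = p + W*p (v(p, W) = W*p + p = p + W*p)
R(S) = 3 + 2*S**2 (R(S) = (S**2 + S*S) + 3*(1 + 0) = (S**2 + S**2) + 3*1 = 2*S**2 + 3 = 3 + 2*S**2)
(R(5)*6)*0 = ((3 + 2*5**2)*6)*0 = ((3 + 2*25)*6)*0 = ((3 + 50)*6)*0 = (53*6)*0 = 318*0 = 0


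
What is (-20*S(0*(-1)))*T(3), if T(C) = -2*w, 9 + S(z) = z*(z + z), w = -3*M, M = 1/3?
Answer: 360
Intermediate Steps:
M = 1/3 ≈ 0.33333
w = -1 (w = -3*1/3 = -1)
S(z) = -9 + 2*z**2 (S(z) = -9 + z*(z + z) = -9 + z*(2*z) = -9 + 2*z**2)
T(C) = 2 (T(C) = -2*(-1) = 2)
(-20*S(0*(-1)))*T(3) = -20*(-9 + 2*(0*(-1))**2)*2 = -20*(-9 + 2*0**2)*2 = -20*(-9 + 2*0)*2 = -20*(-9 + 0)*2 = -20*(-9)*2 = 180*2 = 360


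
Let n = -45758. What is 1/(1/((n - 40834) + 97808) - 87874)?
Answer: -11216/985594783 ≈ -1.1380e-5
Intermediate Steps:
1/(1/((n - 40834) + 97808) - 87874) = 1/(1/((-45758 - 40834) + 97808) - 87874) = 1/(1/(-86592 + 97808) - 87874) = 1/(1/11216 - 87874) = 1/(-985594783/11216) = -11216/985594783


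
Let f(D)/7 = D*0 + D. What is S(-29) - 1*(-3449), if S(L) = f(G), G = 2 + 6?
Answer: 3505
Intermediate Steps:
G = 8
f(D) = 7*D (f(D) = 7*(D*0 + D) = 7*(0 + D) = 7*D)
S(L) = 56 (S(L) = 7*8 = 56)
S(-29) - 1*(-3449) = 56 - 1*(-3449) = 56 + 3449 = 3505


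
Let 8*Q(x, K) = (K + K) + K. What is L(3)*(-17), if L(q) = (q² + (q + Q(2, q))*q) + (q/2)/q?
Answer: -2975/8 ≈ -371.88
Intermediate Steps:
Q(x, K) = 3*K/8 (Q(x, K) = ((K + K) + K)/8 = (2*K + K)/8 = (3*K)/8 = 3*K/8)
L(q) = ½ + 19*q²/8 (L(q) = (q² + (q + 3*q/8)*q) + (q/2)/q = (q² + (11*q/8)*q) + (q*(½))/q = (q² + 11*q²/8) + (q/2)/q = 19*q²/8 + ½ = ½ + 19*q²/8)
L(3)*(-17) = (½ + (19/8)*3²)*(-17) = (½ + (19/8)*9)*(-17) = (½ + 171/8)*(-17) = (175/8)*(-17) = -2975/8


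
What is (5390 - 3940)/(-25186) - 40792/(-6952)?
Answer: 63581682/10943317 ≈ 5.8101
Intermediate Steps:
(5390 - 3940)/(-25186) - 40792/(-6952) = 1450*(-1/25186) - 40792*(-1/6952) = -725/12593 + 5099/869 = 63581682/10943317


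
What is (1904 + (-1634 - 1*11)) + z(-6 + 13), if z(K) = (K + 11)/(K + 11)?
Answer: 260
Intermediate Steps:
z(K) = 1 (z(K) = (11 + K)/(11 + K) = 1)
(1904 + (-1634 - 1*11)) + z(-6 + 13) = (1904 + (-1634 - 1*11)) + 1 = (1904 + (-1634 - 11)) + 1 = (1904 - 1645) + 1 = 259 + 1 = 260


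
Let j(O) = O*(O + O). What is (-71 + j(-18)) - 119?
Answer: 458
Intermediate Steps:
j(O) = 2*O² (j(O) = O*(2*O) = 2*O²)
(-71 + j(-18)) - 119 = (-71 + 2*(-18)²) - 119 = (-71 + 2*324) - 119 = (-71 + 648) - 119 = 577 - 119 = 458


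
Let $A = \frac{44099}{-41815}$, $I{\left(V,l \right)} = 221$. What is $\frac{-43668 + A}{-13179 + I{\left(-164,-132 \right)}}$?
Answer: $\frac{1826021519}{541838770} \approx 3.37$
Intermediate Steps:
$A = - \frac{44099}{41815}$ ($A = 44099 \left(- \frac{1}{41815}\right) = - \frac{44099}{41815} \approx -1.0546$)
$\frac{-43668 + A}{-13179 + I{\left(-164,-132 \right)}} = \frac{-43668 - \frac{44099}{41815}}{-13179 + 221} = - \frac{1826021519}{41815 \left(-12958\right)} = \left(- \frac{1826021519}{41815}\right) \left(- \frac{1}{12958}\right) = \frac{1826021519}{541838770}$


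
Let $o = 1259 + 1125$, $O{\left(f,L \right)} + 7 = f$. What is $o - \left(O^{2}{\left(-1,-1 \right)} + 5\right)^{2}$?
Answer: $-2377$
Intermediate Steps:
$O{\left(f,L \right)} = -7 + f$
$o = 2384$
$o - \left(O^{2}{\left(-1,-1 \right)} + 5\right)^{2} = 2384 - \left(\left(-7 - 1\right)^{2} + 5\right)^{2} = 2384 - \left(\left(-8\right)^{2} + 5\right)^{2} = 2384 - \left(64 + 5\right)^{2} = 2384 - 69^{2} = 2384 - 4761 = -2377$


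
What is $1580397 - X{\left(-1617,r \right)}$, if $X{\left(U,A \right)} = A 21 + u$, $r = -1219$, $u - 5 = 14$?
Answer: $1605977$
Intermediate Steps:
$u = 19$ ($u = 5 + 14 = 19$)
$X{\left(U,A \right)} = 19 + 21 A$ ($X{\left(U,A \right)} = A 21 + 19 = 21 A + 19 = 19 + 21 A$)
$1580397 - X{\left(-1617,r \right)} = 1580397 - \left(19 + 21 \left(-1219\right)\right) = 1580397 - \left(19 - 25599\right) = 1580397 - -25580 = 1580397 + 25580 = 1605977$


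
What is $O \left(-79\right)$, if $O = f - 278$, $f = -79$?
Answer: $28203$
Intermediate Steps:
$O = -357$ ($O = -79 - 278 = -357$)
$O \left(-79\right) = \left(-357\right) \left(-79\right) = 28203$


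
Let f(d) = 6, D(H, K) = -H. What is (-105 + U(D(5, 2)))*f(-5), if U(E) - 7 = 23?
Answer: -450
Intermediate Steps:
U(E) = 30 (U(E) = 7 + 23 = 30)
(-105 + U(D(5, 2)))*f(-5) = (-105 + 30)*6 = -75*6 = -450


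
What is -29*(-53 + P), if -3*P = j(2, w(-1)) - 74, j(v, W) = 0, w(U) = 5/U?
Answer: 2465/3 ≈ 821.67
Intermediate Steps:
P = 74/3 (P = -(0 - 74)/3 = -⅓*(-74) = 74/3 ≈ 24.667)
-29*(-53 + P) = -29*(-53 + 74/3) = -29*(-85/3) = 2465/3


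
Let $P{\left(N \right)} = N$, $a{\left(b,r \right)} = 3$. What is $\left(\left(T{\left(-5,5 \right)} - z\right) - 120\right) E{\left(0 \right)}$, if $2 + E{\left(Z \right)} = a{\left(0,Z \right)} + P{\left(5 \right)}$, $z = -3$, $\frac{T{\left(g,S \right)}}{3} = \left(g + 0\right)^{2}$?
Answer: $-252$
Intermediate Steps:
$T{\left(g,S \right)} = 3 g^{2}$ ($T{\left(g,S \right)} = 3 \left(g + 0\right)^{2} = 3 g^{2}$)
$E{\left(Z \right)} = 6$ ($E{\left(Z \right)} = -2 + \left(3 + 5\right) = -2 + 8 = 6$)
$\left(\left(T{\left(-5,5 \right)} - z\right) - 120\right) E{\left(0 \right)} = \left(\left(3 \left(-5\right)^{2} - -3\right) - 120\right) 6 = \left(\left(3 \cdot 25 + 3\right) - 120\right) 6 = \left(\left(75 + 3\right) - 120\right) 6 = \left(78 - 120\right) 6 = \left(-42\right) 6 = -252$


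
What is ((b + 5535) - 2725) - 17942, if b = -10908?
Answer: -26040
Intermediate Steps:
((b + 5535) - 2725) - 17942 = ((-10908 + 5535) - 2725) - 17942 = (-5373 - 2725) - 17942 = -8098 - 17942 = -26040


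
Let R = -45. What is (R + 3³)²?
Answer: 324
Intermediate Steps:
(R + 3³)² = (-45 + 3³)² = (-45 + 27)² = (-18)² = 324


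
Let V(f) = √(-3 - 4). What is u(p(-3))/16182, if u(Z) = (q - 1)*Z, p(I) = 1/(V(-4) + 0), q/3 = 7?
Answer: -10*I*√7/56637 ≈ -0.00046714*I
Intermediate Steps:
q = 21 (q = 3*7 = 21)
V(f) = I*√7 (V(f) = √(-7) = I*√7)
p(I) = -I*√7/7 (p(I) = 1/(I*√7 + 0) = 1/(I*√7) = -I*√7/7)
u(Z) = 20*Z (u(Z) = (21 - 1)*Z = 20*Z)
u(p(-3))/16182 = (20*(-I*√7/7))/16182 = -20*I*√7/7*(1/16182) = -10*I*√7/56637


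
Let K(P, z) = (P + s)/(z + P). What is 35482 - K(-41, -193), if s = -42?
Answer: 8302705/234 ≈ 35482.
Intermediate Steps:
K(P, z) = (-42 + P)/(P + z) (K(P, z) = (P - 42)/(z + P) = (-42 + P)/(P + z))
35482 - K(-41, -193) = 35482 - (-42 - 41)/(-41 - 193) = 35482 - (-83)/(-234) = 35482 - (-1)*(-83)/234 = 35482 - 1*83/234 = 35482 - 83/234 = 8302705/234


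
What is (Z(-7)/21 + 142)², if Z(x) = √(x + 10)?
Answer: (2982 + √3)²/441 ≈ 20187.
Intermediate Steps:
Z(x) = √(10 + x)
(Z(-7)/21 + 142)² = (√(10 - 7)/21 + 142)² = (√3*(1/21) + 142)² = (√3/21 + 142)² = (142 + √3/21)²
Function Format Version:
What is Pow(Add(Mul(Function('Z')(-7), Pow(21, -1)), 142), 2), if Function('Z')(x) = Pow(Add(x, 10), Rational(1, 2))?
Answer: Mul(Rational(1, 441), Pow(Add(2982, Pow(3, Rational(1, 2))), 2)) ≈ 20187.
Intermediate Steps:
Function('Z')(x) = Pow(Add(10, x), Rational(1, 2))
Pow(Add(Mul(Function('Z')(-7), Pow(21, -1)), 142), 2) = Pow(Add(Mul(Pow(Add(10, -7), Rational(1, 2)), Pow(21, -1)), 142), 2) = Pow(Add(Mul(Pow(3, Rational(1, 2)), Rational(1, 21)), 142), 2) = Pow(Add(Mul(Rational(1, 21), Pow(3, Rational(1, 2))), 142), 2) = Pow(Add(142, Mul(Rational(1, 21), Pow(3, Rational(1, 2)))), 2)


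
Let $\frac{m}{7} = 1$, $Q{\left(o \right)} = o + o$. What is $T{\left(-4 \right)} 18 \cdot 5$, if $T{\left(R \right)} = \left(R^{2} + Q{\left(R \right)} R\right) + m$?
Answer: $4950$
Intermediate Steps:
$Q{\left(o \right)} = 2 o$
$m = 7$ ($m = 7 \cdot 1 = 7$)
$T{\left(R \right)} = 7 + 3 R^{2}$ ($T{\left(R \right)} = \left(R^{2} + 2 R R\right) + 7 = \left(R^{2} + 2 R^{2}\right) + 7 = 3 R^{2} + 7 = 7 + 3 R^{2}$)
$T{\left(-4 \right)} 18 \cdot 5 = \left(7 + 3 \left(-4\right)^{2}\right) 18 \cdot 5 = \left(7 + 3 \cdot 16\right) 18 \cdot 5 = \left(7 + 48\right) 18 \cdot 5 = 55 \cdot 18 \cdot 5 = 990 \cdot 5 = 4950$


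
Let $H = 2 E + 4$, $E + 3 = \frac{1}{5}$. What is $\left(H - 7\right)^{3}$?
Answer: $- \frac{79507}{125} \approx -636.06$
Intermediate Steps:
$E = - \frac{14}{5}$ ($E = -3 + \frac{1}{5} = - \frac{14}{5} \approx -2.8$)
$H = - \frac{8}{5}$ ($H = 2 \left(- \frac{14}{5}\right) + 4 = - \frac{28}{5} + 4 = - \frac{8}{5} \approx -1.6$)
$\left(H - 7\right)^{3} = \left(- \frac{8}{5} - 7\right)^{3} = \left(- \frac{43}{5}\right)^{3} = - \frac{79507}{125}$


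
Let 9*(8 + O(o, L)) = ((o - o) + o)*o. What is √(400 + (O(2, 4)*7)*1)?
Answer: 2*√781/3 ≈ 18.631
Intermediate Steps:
O(o, L) = -8 + o²/9 (O(o, L) = -8 + (((o - o) + o)*o)/9 = -8 + ((0 + o)*o)/9 = -8 + (o*o)/9 = -8 + o²/9)
√(400 + (O(2, 4)*7)*1) = √(400 + ((-8 + (⅑)*2²)*7)*1) = √(400 + ((-8 + (⅑)*4)*7)*1) = √(400 + ((-8 + 4/9)*7)*1) = √(400 - 68/9*7*1) = √(400 - 476/9*1) = √(400 - 476/9) = √(3124/9) = 2*√781/3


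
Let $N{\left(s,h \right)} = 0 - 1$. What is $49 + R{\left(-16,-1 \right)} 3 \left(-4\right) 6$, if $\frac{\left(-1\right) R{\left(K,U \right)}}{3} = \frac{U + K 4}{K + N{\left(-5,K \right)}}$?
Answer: $\frac{14873}{17} \approx 874.88$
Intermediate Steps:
$N{\left(s,h \right)} = -1$
$R{\left(K,U \right)} = - \frac{3 \left(U + 4 K\right)}{-1 + K}$ ($R{\left(K,U \right)} = - 3 \frac{U + K 4}{K - 1} = - 3 \frac{U + 4 K}{-1 + K} = - \frac{3 \left(U + 4 K\right)}{-1 + K}$)
$49 + R{\left(-16,-1 \right)} 3 \left(-4\right) 6 = 49 + \frac{3 \left(\left(-1\right) \left(-1\right) - -64\right)}{-1 - 16} \cdot 3 \left(-4\right) 6 = 49 + \frac{3 \left(1 + 64\right)}{-17} \left(\left(-12\right) 6\right) = 49 + 3 \left(- \frac{1}{17}\right) 65 \left(-72\right) = 49 - - \frac{14040}{17} = 49 + \frac{14040}{17} = \frac{14873}{17}$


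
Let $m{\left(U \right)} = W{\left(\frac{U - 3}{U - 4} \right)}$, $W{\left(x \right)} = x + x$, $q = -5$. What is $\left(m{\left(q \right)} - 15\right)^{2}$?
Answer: $\frac{14161}{81} \approx 174.83$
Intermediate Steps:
$W{\left(x \right)} = 2 x$
$m{\left(U \right)} = \frac{2 \left(-3 + U\right)}{-4 + U}$ ($m{\left(U \right)} = 2 \frac{U - 3}{U - 4} = 2 \frac{-3 + U}{-4 + U} = \frac{2 \left(-3 + U\right)}{-4 + U}$)
$\left(m{\left(q \right)} - 15\right)^{2} = \left(\frac{2 \left(-3 - 5\right)}{-4 - 5} - 15\right)^{2} = \left(2 \frac{1}{-9} \left(-8\right) - 15\right)^{2} = \left(2 \left(- \frac{1}{9}\right) \left(-8\right) - 15\right)^{2} = \left(\frac{16}{9} - 15\right)^{2} = \left(- \frac{119}{9}\right)^{2} = \frac{14161}{81}$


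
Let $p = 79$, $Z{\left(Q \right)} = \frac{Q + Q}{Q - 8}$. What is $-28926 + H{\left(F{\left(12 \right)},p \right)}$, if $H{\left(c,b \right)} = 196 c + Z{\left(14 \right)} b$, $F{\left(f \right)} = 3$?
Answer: $- \frac{83908}{3} \approx -27969.0$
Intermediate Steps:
$Z{\left(Q \right)} = \frac{2 Q}{-8 + Q}$
$H{\left(c,b \right)} = 196 c + \frac{14 b}{3}$ ($H{\left(c,b \right)} = 196 c + 2 \cdot 14 \frac{1}{-8 + 14} b = 196 c + 2 \cdot 14 \cdot \frac{1}{6} b = 196 c + \frac{14 b}{3}$)
$-28926 + H{\left(F{\left(12 \right)},p \right)} = -28926 + \left(196 \cdot 3 + \frac{14}{3} \cdot 79\right) = -28926 + \left(588 + \frac{1106}{3}\right) = -28926 + \frac{2870}{3} = - \frac{83908}{3}$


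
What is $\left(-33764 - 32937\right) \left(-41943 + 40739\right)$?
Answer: $80308004$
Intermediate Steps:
$\left(-33764 - 32937\right) \left(-41943 + 40739\right) = \left(-66701\right) \left(-1204\right) = 80308004$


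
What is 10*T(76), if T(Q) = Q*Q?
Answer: 57760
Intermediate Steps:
T(Q) = Q**2
10*T(76) = 10*76**2 = 10*5776 = 57760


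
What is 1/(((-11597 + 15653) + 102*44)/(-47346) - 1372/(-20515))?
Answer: -161883865/18386908 ≈ -8.8043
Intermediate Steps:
1/(((-11597 + 15653) + 102*44)/(-47346) - 1372/(-20515)) = 1/((4056 + 4488)*(-1/47346) - 1372*(-1/20515)) = 1/(8544*(-1/47346) + 1372/20515) = 1/(-1424/7891 + 1372/20515) = 1/(-18386908/161883865) = -161883865/18386908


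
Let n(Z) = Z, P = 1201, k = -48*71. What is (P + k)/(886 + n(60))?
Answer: -2207/946 ≈ -2.3330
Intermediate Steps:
k = -3408
(P + k)/(886 + n(60)) = (1201 - 3408)/(886 + 60) = -2207/946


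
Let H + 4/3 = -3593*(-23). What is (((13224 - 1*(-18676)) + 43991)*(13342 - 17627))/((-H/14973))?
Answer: 14607341447265/247913 ≈ 5.8921e+7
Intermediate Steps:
H = 247913/3 (H = -4/3 - 3593*(-23) = -4/3 + 82639 = 247913/3 ≈ 82638.)
(((13224 - 1*(-18676)) + 43991)*(13342 - 17627))/((-H/14973)) = (((13224 - 1*(-18676)) + 43991)*(13342 - 17627))/((-247913/(3*14973))) = (((13224 + 18676) + 43991)*(-4285))/((-247913/(3*14973))) = ((31900 + 43991)*(-4285))/((-1*247913/44919)) = (75891*(-4285))/(-247913/44919) = -325192935*(-44919/247913) = 14607341447265/247913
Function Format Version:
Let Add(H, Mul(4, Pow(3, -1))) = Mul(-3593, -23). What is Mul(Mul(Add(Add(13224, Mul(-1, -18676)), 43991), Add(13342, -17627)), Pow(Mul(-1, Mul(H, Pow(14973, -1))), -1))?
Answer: Rational(14607341447265, 247913) ≈ 5.8921e+7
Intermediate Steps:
H = Rational(247913, 3) (H = Add(Rational(-4, 3), Mul(-3593, -23)) = Add(Rational(-4, 3), 82639) = Rational(247913, 3) ≈ 82638.)
Mul(Mul(Add(Add(13224, Mul(-1, -18676)), 43991), Add(13342, -17627)), Pow(Mul(-1, Mul(H, Pow(14973, -1))), -1)) = Mul(Mul(Add(Add(13224, Mul(-1, -18676)), 43991), Add(13342, -17627)), Pow(Mul(-1, Mul(Rational(247913, 3), Pow(14973, -1))), -1)) = Mul(Mul(Add(Add(13224, 18676), 43991), -4285), Pow(Mul(-1, Mul(Rational(247913, 3), Rational(1, 14973))), -1)) = Mul(Mul(Add(31900, 43991), -4285), Pow(Mul(-1, Rational(247913, 44919)), -1)) = Mul(Mul(75891, -4285), Pow(Rational(-247913, 44919), -1)) = Mul(-325192935, Rational(-44919, 247913)) = Rational(14607341447265, 247913)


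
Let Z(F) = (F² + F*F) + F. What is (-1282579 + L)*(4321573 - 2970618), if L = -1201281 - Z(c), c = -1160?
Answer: -6989706074500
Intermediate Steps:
Z(F) = F + 2*F² (Z(F) = (F² + F²) + F = 2*F² + F = F + 2*F²)
L = -3891321 (L = -1201281 - (-1160)*(1 + 2*(-1160)) = -1201281 - (-1160)*(1 - 2320) = -1201281 - (-1160)*(-2319) = -1201281 - 1*2690040 = -1201281 - 2690040 = -3891321)
(-1282579 + L)*(4321573 - 2970618) = (-1282579 - 3891321)*(4321573 - 2970618) = -5173900*1350955 = -6989706074500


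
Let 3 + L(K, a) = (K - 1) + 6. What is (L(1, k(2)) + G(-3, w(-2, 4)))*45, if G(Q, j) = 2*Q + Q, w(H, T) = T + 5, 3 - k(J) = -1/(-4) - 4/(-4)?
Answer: -270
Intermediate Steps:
k(J) = 7/4 (k(J) = 3 - (-1/(-4) - 4/(-4)) = 3 - (-1*(-¼) - 4*(-¼)) = 3 - (¼ + 1) = 3 - 1*5/4 = 3 - 5/4 = 7/4)
w(H, T) = 5 + T
G(Q, j) = 3*Q
L(K, a) = 2 + K (L(K, a) = -3 + ((K - 1) + 6) = -3 + ((-1 + K) + 6) = -3 + (5 + K) = 2 + K)
(L(1, k(2)) + G(-3, w(-2, 4)))*45 = ((2 + 1) + 3*(-3))*45 = (3 - 9)*45 = -6*45 = -270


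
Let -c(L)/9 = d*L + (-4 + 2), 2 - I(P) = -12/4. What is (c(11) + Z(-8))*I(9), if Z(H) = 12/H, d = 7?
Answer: -6765/2 ≈ -3382.5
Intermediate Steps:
I(P) = 5 (I(P) = 2 - (-12)/4 = 2 - 1*(-3) = 2 + 3 = 5)
c(L) = 18 - 63*L (c(L) = -9*(7*L + (-4 + 2)) = -9*(7*L - 2) = -9*(-2 + 7*L) = 18 - 63*L)
(c(11) + Z(-8))*I(9) = ((18 - 63*11) + 12/(-8))*5 = ((18 - 693) + 12*(-⅛))*5 = (-675 - 3/2)*5 = -1353/2*5 = -6765/2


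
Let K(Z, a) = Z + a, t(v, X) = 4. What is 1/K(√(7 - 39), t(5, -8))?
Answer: 1/12 - I*√2/12 ≈ 0.083333 - 0.11785*I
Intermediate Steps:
1/K(√(7 - 39), t(5, -8)) = 1/(√(7 - 39) + 4) = 1/(√(-32) + 4) = 1/(4*I*√2 + 4) = 1/(4 + 4*I*√2)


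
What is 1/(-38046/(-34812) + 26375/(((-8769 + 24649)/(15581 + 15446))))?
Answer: 9213576/474809269433 ≈ 1.9405e-5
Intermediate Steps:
1/(-38046/(-34812) + 26375/(((-8769 + 24649)/(15581 + 15446)))) = 1/(-38046*(-1/34812) + 26375/((15880/31027))) = 1/(6341/5802 + 26375/((15880*(1/31027)))) = 1/(6341/5802 + 26375/(15880/31027)) = 1/(6341/5802 + 26375*(31027/15880)) = 1/(6341/5802 + 163667425/3176) = 1/(474809269433/9213576) = 9213576/474809269433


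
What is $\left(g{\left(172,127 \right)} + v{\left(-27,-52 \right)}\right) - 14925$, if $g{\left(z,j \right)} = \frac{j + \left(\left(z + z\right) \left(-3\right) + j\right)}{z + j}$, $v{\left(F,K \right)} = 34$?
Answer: $- \frac{4453187}{299} \approx -14894.0$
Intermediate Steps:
$g{\left(z,j \right)} = \frac{- 6 z + 2 j}{j + z}$ ($g{\left(z,j \right)} = \frac{j + \left(2 z \left(-3\right) + j\right)}{j + z} = \frac{j + \left(- 6 z + j\right)}{j + z} = \frac{j + \left(j - 6 z\right)}{j + z} = \frac{- 6 z + 2 j}{j + z}$)
$\left(g{\left(172,127 \right)} + v{\left(-27,-52 \right)}\right) - 14925 = \left(\frac{2 \left(127 - 516\right)}{127 + 172} + 34\right) - 14925 = \left(\frac{2 \left(127 - 516\right)}{299} + 34\right) - 14925 = \left(2 \cdot \frac{1}{299} \left(-389\right) + 34\right) - 14925 = \left(- \frac{778}{299} + 34\right) - 14925 = \frac{9388}{299} - 14925 = - \frac{4453187}{299}$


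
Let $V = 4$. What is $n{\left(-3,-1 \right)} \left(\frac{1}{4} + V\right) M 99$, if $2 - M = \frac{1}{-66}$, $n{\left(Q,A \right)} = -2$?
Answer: $- \frac{6783}{4} \approx -1695.8$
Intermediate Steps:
$M = \frac{133}{66}$ ($M = 2 - \frac{1}{-66} = 2 - - \frac{1}{66} = 2 + \frac{1}{66} = \frac{133}{66} \approx 2.0152$)
$n{\left(-3,-1 \right)} \left(\frac{1}{4} + V\right) M 99 = - 2 \left(\frac{1}{4} + 4\right) \frac{133}{66} \cdot 99 = \left(-2\right) \frac{17}{4} \cdot \frac{133}{66} \cdot 99 = \left(- \frac{17}{2}\right) \frac{133}{66} \cdot 99 = \left(- \frac{2261}{132}\right) 99 = - \frac{6783}{4}$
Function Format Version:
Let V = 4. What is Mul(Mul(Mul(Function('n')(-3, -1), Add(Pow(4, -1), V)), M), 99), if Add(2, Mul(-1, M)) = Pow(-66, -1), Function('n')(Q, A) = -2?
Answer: Rational(-6783, 4) ≈ -1695.8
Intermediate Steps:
M = Rational(133, 66) (M = Add(2, Mul(-1, Pow(-66, -1))) = Add(2, Mul(-1, Rational(-1, 66))) = Add(2, Rational(1, 66)) = Rational(133, 66) ≈ 2.0152)
Mul(Mul(Mul(Function('n')(-3, -1), Add(Pow(4, -1), V)), M), 99) = Mul(Mul(Mul(-2, Add(Pow(4, -1), 4)), Rational(133, 66)), 99) = Mul(Mul(Mul(-2, Add(Rational(1, 4), 4)), Rational(133, 66)), 99) = Mul(Mul(Mul(-2, Rational(17, 4)), Rational(133, 66)), 99) = Mul(Mul(Rational(-17, 2), Rational(133, 66)), 99) = Mul(Rational(-2261, 132), 99) = Rational(-6783, 4)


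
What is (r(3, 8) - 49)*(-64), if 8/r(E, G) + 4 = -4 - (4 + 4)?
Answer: 3168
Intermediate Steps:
r(E, G) = -½ (r(E, G) = 8/(-4 + (-4 - (4 + 4))) = 8/(-4 + (-4 - 1*8)) = 8/(-4 + (-4 - 8)) = 8/(-4 - 12) = 8/(-16) = 8*(-1/16) = -½)
(r(3, 8) - 49)*(-64) = (-½ - 49)*(-64) = -99/2*(-64) = 3168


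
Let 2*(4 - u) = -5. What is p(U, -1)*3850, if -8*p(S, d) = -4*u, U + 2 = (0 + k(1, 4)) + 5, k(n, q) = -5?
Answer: 25025/2 ≈ 12513.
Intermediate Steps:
u = 13/2 (u = 4 - ½*(-5) = 4 + 5/2 = 13/2 ≈ 6.5000)
U = -2 (U = -2 + ((0 - 5) + 5) = -2 + (-5 + 5) = -2 + 0 = -2)
p(S, d) = 13/4 (p(S, d) = -(-1)*13/(2*2) = -⅛*(-26) = 13/4)
p(U, -1)*3850 = (13/4)*3850 = 25025/2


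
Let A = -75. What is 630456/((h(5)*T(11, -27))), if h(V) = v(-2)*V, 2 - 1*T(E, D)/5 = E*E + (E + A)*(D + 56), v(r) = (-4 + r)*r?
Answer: 52538/43425 ≈ 1.2099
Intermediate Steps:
v(r) = r*(-4 + r)
T(E, D) = 10 - 5*E² - 5*(-75 + E)*(56 + D) (T(E, D) = 10 - 5*(E*E + (E - 75)*(D + 56)) = 10 - 5*(E² + (-75 + E)*(56 + D)) = 10 + (-5*E² - 5*(-75 + E)*(56 + D)) = 10 - 5*E² - 5*(-75 + E)*(56 + D))
h(V) = 12*V (h(V) = (-2*(-4 - 2))*V = (-2*(-6))*V = 12*V)
630456/((h(5)*T(11, -27))) = 630456/(((12*5)*(21010 - 280*11 - 5*11² + 375*(-27) - 5*(-27)*11))) = 630456/((60*(21010 - 3080 - 5*121 - 10125 + 1485))) = 630456/((60*(21010 - 3080 - 605 - 10125 + 1485))) = 630456/((60*8685)) = 630456/521100 = 630456*(1/521100) = 52538/43425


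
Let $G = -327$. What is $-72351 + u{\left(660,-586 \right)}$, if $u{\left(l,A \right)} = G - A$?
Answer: $-72092$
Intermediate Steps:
$u{\left(l,A \right)} = -327 - A$
$-72351 + u{\left(660,-586 \right)} = -72351 - -259 = -72351 + \left(-327 + 586\right) = -72351 + 259 = -72092$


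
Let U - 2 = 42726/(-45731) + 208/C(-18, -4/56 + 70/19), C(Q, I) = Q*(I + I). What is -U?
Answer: 211033528/395527419 ≈ 0.53355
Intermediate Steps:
C(Q, I) = 2*I*Q (C(Q, I) = Q*(2*I) = 2*I*Q)
U = -211033528/395527419 (U = 2 + (42726/(-45731) + 208/((2*(-4/56 + 70/19)*(-18)))) = 2 + (42726*(-1/45731) + 208/((2*(-4*1/56 + 70*(1/19))*(-18)))) = 2 + (-42726/45731 + 208/((2*(-1/14 + 70/19)*(-18)))) = 2 + (-42726/45731 + 208/((2*(961/266)*(-18)))) = 2 + (-42726/45731 + 208/(-17298/133)) = 2 + (-42726/45731 + 208*(-133/17298)) = 2 + (-42726/45731 - 13832/8649) = 2 - 1002088366/395527419 = -211033528/395527419 ≈ -0.53355)
-U = -1*(-211033528/395527419) = 211033528/395527419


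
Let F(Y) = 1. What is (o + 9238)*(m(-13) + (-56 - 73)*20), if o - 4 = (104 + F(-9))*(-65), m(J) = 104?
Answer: -5984492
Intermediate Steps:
o = -6821 (o = 4 + (104 + 1)*(-65) = 4 + 105*(-65) = 4 - 6825 = -6821)
(o + 9238)*(m(-13) + (-56 - 73)*20) = (-6821 + 9238)*(104 + (-56 - 73)*20) = 2417*(104 - 129*20) = 2417*(104 - 2580) = 2417*(-2476) = -5984492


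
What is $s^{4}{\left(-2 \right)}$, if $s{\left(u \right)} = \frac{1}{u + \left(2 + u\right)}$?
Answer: $\frac{1}{16} \approx 0.0625$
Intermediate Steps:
$s{\left(u \right)} = \frac{1}{2 + 2 u}$
$s^{4}{\left(-2 \right)} = \left(\frac{1}{2 \left(1 - 2\right)}\right)^{4} = \left(\frac{1}{2 \left(-1\right)}\right)^{4} = \left(\frac{1}{2} \left(-1\right)\right)^{4} = \left(- \frac{1}{2}\right)^{4} = \frac{1}{16}$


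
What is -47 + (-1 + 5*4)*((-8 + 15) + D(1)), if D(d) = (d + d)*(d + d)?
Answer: 162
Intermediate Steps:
D(d) = 4*d² (D(d) = (2*d)*(2*d) = 4*d²)
-47 + (-1 + 5*4)*((-8 + 15) + D(1)) = -47 + (-1 + 5*4)*((-8 + 15) + 4*1²) = -47 + (-1 + 20)*(7 + 4*1) = -47 + 19*(7 + 4) = -47 + 19*11 = -47 + 209 = 162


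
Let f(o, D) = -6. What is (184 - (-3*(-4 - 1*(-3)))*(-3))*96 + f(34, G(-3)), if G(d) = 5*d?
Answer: 18522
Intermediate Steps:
(184 - (-3*(-4 - 1*(-3)))*(-3))*96 + f(34, G(-3)) = (184 - (-3*(-4 - 1*(-3)))*(-3))*96 - 6 = (184 - (-3*(-4 + 3))*(-3))*96 - 6 = (184 - (-3*(-1))*(-3))*96 - 6 = (184 - 3*(-3))*96 - 6 = (184 - 1*(-9))*96 - 6 = (184 + 9)*96 - 6 = 193*96 - 6 = 18528 - 6 = 18522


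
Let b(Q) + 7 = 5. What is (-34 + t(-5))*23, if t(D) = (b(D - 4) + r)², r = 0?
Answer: -690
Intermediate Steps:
b(Q) = -2 (b(Q) = -7 + 5 = -2)
t(D) = 4 (t(D) = (-2 + 0)² = (-2)² = 4)
(-34 + t(-5))*23 = (-34 + 4)*23 = -30*23 = -690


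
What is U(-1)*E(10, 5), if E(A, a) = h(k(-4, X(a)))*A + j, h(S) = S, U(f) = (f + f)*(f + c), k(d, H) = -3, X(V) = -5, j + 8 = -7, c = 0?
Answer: -90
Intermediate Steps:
j = -15 (j = -8 - 7 = -15)
U(f) = 2*f² (U(f) = (f + f)*(f + 0) = (2*f)*f = 2*f²)
E(A, a) = -15 - 3*A (E(A, a) = -3*A - 15 = -15 - 3*A)
U(-1)*E(10, 5) = (2*(-1)²)*(-15 - 3*10) = (2*1)*(-15 - 30) = 2*(-45) = -90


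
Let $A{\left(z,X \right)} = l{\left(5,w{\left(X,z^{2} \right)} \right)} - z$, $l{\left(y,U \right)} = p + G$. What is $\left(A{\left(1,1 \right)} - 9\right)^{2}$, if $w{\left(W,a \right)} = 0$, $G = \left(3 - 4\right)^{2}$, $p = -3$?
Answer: $144$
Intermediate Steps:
$G = 1$ ($G = \left(-1\right)^{2} = 1$)
$l{\left(y,U \right)} = -2$ ($l{\left(y,U \right)} = -3 + 1 = -2$)
$A{\left(z,X \right)} = -2 - z$
$\left(A{\left(1,1 \right)} - 9\right)^{2} = \left(\left(-2 - 1\right) - 9\right)^{2} = \left(-3 - 9\right)^{2} = \left(-12\right)^{2} = 144$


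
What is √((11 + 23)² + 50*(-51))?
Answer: I*√1394 ≈ 37.336*I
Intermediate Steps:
√((11 + 23)² + 50*(-51)) = √(34² - 2550) = √(1156 - 2550) = √(-1394) = I*√1394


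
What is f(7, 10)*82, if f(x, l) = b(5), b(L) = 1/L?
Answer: 82/5 ≈ 16.400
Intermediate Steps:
b(L) = 1/L
f(x, l) = ⅕ (f(x, l) = 1/5 = ⅕)
f(7, 10)*82 = (⅕)*82 = 82/5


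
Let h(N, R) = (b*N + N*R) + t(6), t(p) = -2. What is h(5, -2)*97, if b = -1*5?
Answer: -3589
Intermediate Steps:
b = -5
h(N, R) = -2 - 5*N + N*R (h(N, R) = (-5*N + N*R) - 2 = -2 - 5*N + N*R)
h(5, -2)*97 = (-2 - 5*5 + 5*(-2))*97 = (-2 - 25 - 10)*97 = -37*97 = -3589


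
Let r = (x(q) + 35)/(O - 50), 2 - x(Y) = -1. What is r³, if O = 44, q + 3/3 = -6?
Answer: -6859/27 ≈ -254.04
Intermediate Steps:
q = -7 (q = -1 - 6 = -7)
x(Y) = 3 (x(Y) = 2 - 1*(-1) = 2 + 1 = 3)
r = -19/3 (r = (3 + 35)/(44 - 50) = 38/(-6) = 38*(-⅙) = -19/3 ≈ -6.3333)
r³ = (-19/3)³ = -6859/27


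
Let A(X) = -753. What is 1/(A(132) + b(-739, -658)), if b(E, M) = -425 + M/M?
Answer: -1/1177 ≈ -0.00084962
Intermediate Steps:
b(E, M) = -424 (b(E, M) = -425 + 1 = -424)
1/(A(132) + b(-739, -658)) = 1/(-753 - 424) = 1/(-1177) = -1/1177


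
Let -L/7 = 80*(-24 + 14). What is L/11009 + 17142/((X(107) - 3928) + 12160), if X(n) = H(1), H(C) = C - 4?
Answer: 78266226/30197687 ≈ 2.5918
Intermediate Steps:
H(C) = -4 + C
X(n) = -3 (X(n) = -4 + 1 = -3)
L = 5600 (L = -560*(-24 + 14) = -560*(-10) = -7*(-800) = 5600)
L/11009 + 17142/((X(107) - 3928) + 12160) = 5600/11009 + 17142/((-3 - 3928) + 12160) = 5600*(1/11009) + 17142/(-3931 + 12160) = 5600/11009 + 17142/8229 = 5600/11009 + 17142*(1/8229) = 5600/11009 + 5714/2743 = 78266226/30197687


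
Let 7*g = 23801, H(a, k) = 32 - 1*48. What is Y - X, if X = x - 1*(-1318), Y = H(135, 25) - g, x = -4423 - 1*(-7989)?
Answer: -58101/7 ≈ -8300.1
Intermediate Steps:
H(a, k) = -16 (H(a, k) = 32 - 48 = -16)
g = 23801/7 (g = (⅐)*23801 = 23801/7 ≈ 3400.1)
x = 3566 (x = -4423 + 7989 = 3566)
Y = -23913/7 (Y = -16 - 1*23801/7 = -16 - 23801/7 = -23913/7 ≈ -3416.1)
X = 4884 (X = 3566 - 1*(-1318) = 3566 + 1318 = 4884)
Y - X = -23913/7 - 1*4884 = -23913/7 - 4884 = -58101/7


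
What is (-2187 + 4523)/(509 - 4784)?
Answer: -2336/4275 ≈ -0.54643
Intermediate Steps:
(-2187 + 4523)/(509 - 4784) = 2336/(-4275) = 2336*(-1/4275) = -2336/4275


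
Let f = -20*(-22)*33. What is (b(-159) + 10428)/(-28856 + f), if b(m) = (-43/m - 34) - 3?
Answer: -413053/569856 ≈ -0.72484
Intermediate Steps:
f = 14520 (f = 440*33 = 14520)
b(m) = -37 - 43/m (b(m) = (-34 - 43/m) - 3 = -37 - 43/m)
(b(-159) + 10428)/(-28856 + f) = ((-37 - 43/(-159)) + 10428)/(-28856 + 14520) = ((-37 - 43*(-1/159)) + 10428)/(-14336) = ((-37 + 43/159) + 10428)*(-1/14336) = (-5840/159 + 10428)*(-1/14336) = (1652212/159)*(-1/14336) = -413053/569856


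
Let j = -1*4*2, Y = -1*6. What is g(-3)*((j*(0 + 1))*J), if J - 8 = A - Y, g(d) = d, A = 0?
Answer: 336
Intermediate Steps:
Y = -6
j = -8 (j = -4*2 = -8)
J = 14 (J = 8 + (0 - 1*(-6)) = 8 + (0 + 6) = 8 + 6 = 14)
g(-3)*((j*(0 + 1))*J) = -3*(-8*(0 + 1))*14 = -3*(-8*1)*14 = -(-24)*14 = -3*(-112) = 336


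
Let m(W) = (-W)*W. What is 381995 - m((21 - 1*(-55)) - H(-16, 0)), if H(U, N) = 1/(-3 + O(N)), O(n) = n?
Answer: 3490396/9 ≈ 3.8782e+5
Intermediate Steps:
H(U, N) = 1/(-3 + N)
m(W) = -W²
381995 - m((21 - 1*(-55)) - H(-16, 0)) = 381995 - (-1)*((21 - 1*(-55)) - 1/(-3 + 0))² = 381995 - (-1)*((21 + 55) - 1/(-3))² = 381995 - (-1)*(76 - 1*(-⅓))² = 381995 - (-1)*(76 + ⅓)² = 381995 - (-1)*(229/3)² = 381995 - (-1)*52441/9 = 381995 - 1*(-52441/9) = 381995 + 52441/9 = 3490396/9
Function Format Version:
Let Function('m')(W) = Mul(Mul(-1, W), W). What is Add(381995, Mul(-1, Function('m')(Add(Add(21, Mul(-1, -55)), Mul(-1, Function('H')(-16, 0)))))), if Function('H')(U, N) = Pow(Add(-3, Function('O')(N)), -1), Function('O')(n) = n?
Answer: Rational(3490396, 9) ≈ 3.8782e+5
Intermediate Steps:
Function('H')(U, N) = Pow(Add(-3, N), -1)
Function('m')(W) = Mul(-1, Pow(W, 2))
Add(381995, Mul(-1, Function('m')(Add(Add(21, Mul(-1, -55)), Mul(-1, Function('H')(-16, 0)))))) = Add(381995, Mul(-1, Mul(-1, Pow(Add(Add(21, Mul(-1, -55)), Mul(-1, Pow(Add(-3, 0), -1))), 2)))) = Add(381995, Mul(-1, Mul(-1, Pow(Add(Add(21, 55), Mul(-1, Pow(-3, -1))), 2)))) = Add(381995, Mul(-1, Mul(-1, Pow(Add(76, Mul(-1, Rational(-1, 3))), 2)))) = Add(381995, Mul(-1, Mul(-1, Pow(Add(76, Rational(1, 3)), 2)))) = Add(381995, Mul(-1, Mul(-1, Pow(Rational(229, 3), 2)))) = Add(381995, Mul(-1, Mul(-1, Rational(52441, 9)))) = Add(381995, Mul(-1, Rational(-52441, 9))) = Add(381995, Rational(52441, 9)) = Rational(3490396, 9)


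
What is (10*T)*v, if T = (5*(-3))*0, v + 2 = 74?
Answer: 0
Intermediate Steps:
v = 72 (v = -2 + 74 = 72)
T = 0 (T = -15*0 = 0)
(10*T)*v = (10*0)*72 = 0*72 = 0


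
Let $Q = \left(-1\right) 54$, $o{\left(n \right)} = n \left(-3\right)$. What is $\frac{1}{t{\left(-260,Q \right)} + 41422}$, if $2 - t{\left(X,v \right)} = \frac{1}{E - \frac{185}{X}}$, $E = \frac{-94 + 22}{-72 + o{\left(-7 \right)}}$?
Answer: $\frac{1877}{77751964} \approx 2.4141 \cdot 10^{-5}$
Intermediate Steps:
$o{\left(n \right)} = - 3 n$
$E = \frac{24}{17}$ ($E = \frac{-94 + 22}{-72 - -21} = - \frac{72}{-72 + 21} = - \frac{72}{-51} = \left(-72\right) \left(- \frac{1}{51}\right) = \frac{24}{17} \approx 1.4118$)
$Q = -54$
$t{\left(X,v \right)} = 2 - \frac{1}{\frac{24}{17} - \frac{185}{X}}$
$\frac{1}{t{\left(-260,Q \right)} + 41422} = \frac{1}{\frac{-6290 + 31 \left(-260\right)}{-3145 + 24 \left(-260\right)} + 41422} = \frac{1}{\frac{-6290 - 8060}{-3145 - 6240} + 41422} = \frac{1}{\frac{1}{-9385} \left(-14350\right) + 41422} = \frac{1}{\left(- \frac{1}{9385}\right) \left(-14350\right) + 41422} = \frac{1}{\frac{2870}{1877} + 41422} = \frac{1}{\frac{77751964}{1877}} = \frac{1877}{77751964}$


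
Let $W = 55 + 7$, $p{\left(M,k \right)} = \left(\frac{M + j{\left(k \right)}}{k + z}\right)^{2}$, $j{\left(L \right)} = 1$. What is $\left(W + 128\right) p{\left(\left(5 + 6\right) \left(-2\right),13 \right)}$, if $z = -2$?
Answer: $\frac{83790}{121} \approx 692.48$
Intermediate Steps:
$p{\left(M,k \right)} = \frac{\left(1 + M\right)^{2}}{\left(-2 + k\right)^{2}}$ ($p{\left(M,k \right)} = \left(\frac{M + 1}{k - 2}\right)^{2} = \left(\frac{1 + M}{-2 + k}\right)^{2} = \frac{\left(1 + M\right)^{2}}{\left(-2 + k\right)^{2}}$)
$W = 62$
$\left(W + 128\right) p{\left(\left(5 + 6\right) \left(-2\right),13 \right)} = \left(62 + 128\right) \frac{\left(1 + \left(5 + 6\right) \left(-2\right)\right)^{2}}{\left(-2 + 13\right)^{2}} = 190 \frac{\left(1 + 11 \left(-2\right)\right)^{2}}{121} = 190 \left(1 - 22\right)^{2} \cdot \frac{1}{121} = 190 \left(-21\right)^{2} \cdot \frac{1}{121} = 190 \cdot 441 \cdot \frac{1}{121} = 190 \cdot \frac{441}{121} = \frac{83790}{121}$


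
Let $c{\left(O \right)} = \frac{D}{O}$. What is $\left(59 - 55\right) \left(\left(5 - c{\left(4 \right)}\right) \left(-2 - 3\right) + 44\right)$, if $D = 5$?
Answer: $101$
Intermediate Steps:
$c{\left(O \right)} = \frac{5}{O}$
$\left(59 - 55\right) \left(\left(5 - c{\left(4 \right)}\right) \left(-2 - 3\right) + 44\right) = \left(59 - 55\right) \left(\left(5 - \frac{5}{4}\right) \left(-2 - 3\right) + 44\right) = \left(59 - 55\right) \left(\left(5 - 5 \cdot \frac{1}{4}\right) \left(-5\right) + 44\right) = 4 \left(\left(5 - \frac{5}{4}\right) \left(-5\right) + 44\right) = 4 \left(\frac{15}{4} \left(-5\right) + 44\right) = 4 \left(- \frac{75}{4} + 44\right) = 4 \cdot \frac{101}{4} = 101$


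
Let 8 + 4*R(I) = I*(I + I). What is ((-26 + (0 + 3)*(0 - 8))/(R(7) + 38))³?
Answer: -1000000/1771561 ≈ -0.56447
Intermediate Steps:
R(I) = -2 + I²/2 (R(I) = -2 + (I*(I + I))/4 = -2 + (I*(2*I))/4 = -2 + (2*I²)/4 = -2 + I²/2)
((-26 + (0 + 3)*(0 - 8))/(R(7) + 38))³ = ((-26 + (0 + 3)*(0 - 8))/((-2 + (½)*7²) + 38))³ = ((-26 + 3*(-8))/((-2 + (½)*49) + 38))³ = ((-26 - 24)/((-2 + 49/2) + 38))³ = (-50/(45/2 + 38))³ = (-50/121/2)³ = (-50*2/121)³ = (-100/121)³ = -1000000/1771561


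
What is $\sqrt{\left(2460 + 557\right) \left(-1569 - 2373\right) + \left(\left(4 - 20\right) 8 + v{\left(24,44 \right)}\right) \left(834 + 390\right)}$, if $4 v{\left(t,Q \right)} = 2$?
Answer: $9 i \sqrt{148754} \approx 3471.2 i$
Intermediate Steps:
$v{\left(t,Q \right)} = \frac{1}{2}$ ($v{\left(t,Q \right)} = \frac{1}{4} \cdot 2 = \frac{1}{2}$)
$\sqrt{\left(2460 + 557\right) \left(-1569 - 2373\right) + \left(\left(4 - 20\right) 8 + v{\left(24,44 \right)}\right) \left(834 + 390\right)} = \sqrt{\left(2460 + 557\right) \left(-1569 - 2373\right) + \left(\left(4 - 20\right) 8 + \frac{1}{2}\right) \left(834 + 390\right)} = \sqrt{3017 \left(-3942\right) + \left(\left(-16\right) 8 + \frac{1}{2}\right) 1224} = \sqrt{-11893014 + \left(-128 + \frac{1}{2}\right) 1224} = \sqrt{-11893014 - 156060} = \sqrt{-12049074} = 9 i \sqrt{148754}$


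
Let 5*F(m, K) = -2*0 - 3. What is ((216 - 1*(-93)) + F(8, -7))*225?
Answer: 69390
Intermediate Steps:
F(m, K) = -⅗ (F(m, K) = (-2*0 - 3)/5 = (0 - 3)/5 = (⅕)*(-3) = -⅗)
((216 - 1*(-93)) + F(8, -7))*225 = ((216 - 1*(-93)) - ⅗)*225 = ((216 + 93) - ⅗)*225 = (309 - ⅗)*225 = (1542/5)*225 = 69390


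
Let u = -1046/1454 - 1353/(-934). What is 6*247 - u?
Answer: 1005809527/679018 ≈ 1481.3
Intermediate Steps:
u = 495149/679018 (u = -1046*1/1454 - 1353*(-1/934) = -523/727 + 1353/934 = 495149/679018 ≈ 0.72921)
6*247 - u = 6*247 - 1*495149/679018 = 1482 - 495149/679018 = 1005809527/679018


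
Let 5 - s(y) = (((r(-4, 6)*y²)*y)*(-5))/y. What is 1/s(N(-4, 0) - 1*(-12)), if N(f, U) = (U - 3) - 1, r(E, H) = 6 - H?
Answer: ⅕ ≈ 0.20000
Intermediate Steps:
N(f, U) = -4 + U (N(f, U) = (-3 + U) - 1 = -4 + U)
s(y) = 5 (s(y) = 5 - (((6 - 1*6)*y²)*y)*(-5)/y = 5 - (((6 - 6)*y²)*y)*(-5)/y = 5 - ((0*y²)*y)*(-5)/y = 5 - (0*y)*(-5)/y = 5 - 0*(-5)/y = 5 - 0/y = 5 - 1*0 = 5 + 0 = 5)
1/s(N(-4, 0) - 1*(-12)) = 1/5 = ⅕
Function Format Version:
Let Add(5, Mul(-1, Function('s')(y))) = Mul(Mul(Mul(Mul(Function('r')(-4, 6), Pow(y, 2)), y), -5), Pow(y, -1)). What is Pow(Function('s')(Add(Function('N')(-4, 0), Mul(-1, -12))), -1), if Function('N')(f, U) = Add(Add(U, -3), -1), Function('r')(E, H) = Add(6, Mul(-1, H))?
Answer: Rational(1, 5) ≈ 0.20000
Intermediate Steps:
Function('N')(f, U) = Add(-4, U) (Function('N')(f, U) = Add(Add(-3, U), -1) = Add(-4, U))
Function('s')(y) = 5 (Function('s')(y) = Add(5, Mul(-1, Mul(Mul(Mul(Mul(Add(6, Mul(-1, 6)), Pow(y, 2)), y), -5), Pow(y, -1)))) = Add(5, Mul(-1, Mul(Mul(Mul(Mul(Add(6, -6), Pow(y, 2)), y), -5), Pow(y, -1)))) = Add(5, Mul(-1, Mul(Mul(Mul(Mul(0, Pow(y, 2)), y), -5), Pow(y, -1)))) = Add(5, Mul(-1, Mul(Mul(Mul(0, y), -5), Pow(y, -1)))) = Add(5, Mul(-1, Mul(Mul(0, -5), Pow(y, -1)))) = Add(5, Mul(-1, Mul(0, Pow(y, -1)))) = Add(5, Mul(-1, 0)) = Add(5, 0) = 5)
Pow(Function('s')(Add(Function('N')(-4, 0), Mul(-1, -12))), -1) = Pow(5, -1) = Rational(1, 5)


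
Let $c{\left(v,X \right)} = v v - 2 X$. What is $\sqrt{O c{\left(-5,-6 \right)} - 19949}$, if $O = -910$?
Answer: $i \sqrt{53619} \approx 231.56 i$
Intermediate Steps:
$c{\left(v,X \right)} = v^{2} - 2 X$
$\sqrt{O c{\left(-5,-6 \right)} - 19949} = \sqrt{- 910 \left(\left(-5\right)^{2} - -12\right) - 19949} = \sqrt{- 910 \left(25 + 12\right) - 19949} = \sqrt{\left(-910\right) 37 - 19949} = \sqrt{-33670 - 19949} = \sqrt{-53619} = i \sqrt{53619}$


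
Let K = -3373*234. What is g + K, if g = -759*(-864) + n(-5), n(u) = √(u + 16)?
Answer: -133506 + √11 ≈ -1.3350e+5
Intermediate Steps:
n(u) = √(16 + u)
K = -789282
g = 655776 + √11 (g = -759*(-864) + √(16 - 5) = 655776 + √11 ≈ 6.5578e+5)
g + K = (655776 + √11) - 789282 = -133506 + √11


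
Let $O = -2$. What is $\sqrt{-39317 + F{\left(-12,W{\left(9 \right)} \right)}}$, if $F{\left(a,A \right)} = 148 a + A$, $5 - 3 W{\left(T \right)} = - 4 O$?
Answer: $3 i \sqrt{4566} \approx 202.72 i$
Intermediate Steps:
$W{\left(T \right)} = -1$ ($W{\left(T \right)} = \frac{5}{3} - \frac{\left(-4\right) \left(-2\right)}{3} = \frac{5}{3} - \frac{8}{3} = -1$)
$F{\left(a,A \right)} = A + 148 a$
$\sqrt{-39317 + F{\left(-12,W{\left(9 \right)} \right)}} = \sqrt{-39317 + \left(-1 + 148 \left(-12\right)\right)} = \sqrt{-39317 - 1777} = \sqrt{-41094} = 3 i \sqrt{4566}$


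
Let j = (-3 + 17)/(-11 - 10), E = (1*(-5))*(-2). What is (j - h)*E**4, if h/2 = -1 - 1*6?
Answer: 400000/3 ≈ 1.3333e+5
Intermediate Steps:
h = -14 (h = 2*(-1 - 1*6) = 2*(-1 - 6) = 2*(-7) = -14)
E = 10 (E = -5*(-2) = 10)
j = -2/3 (j = 14/(-21) = 14*(-1/21) = -2/3 ≈ -0.66667)
(j - h)*E**4 = (-2/3 - 1*(-14))*10**4 = (-2/3 + 14)*10000 = (40/3)*10000 = 400000/3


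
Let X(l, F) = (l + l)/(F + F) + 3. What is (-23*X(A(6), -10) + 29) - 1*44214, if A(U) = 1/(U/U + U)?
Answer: -3097757/70 ≈ -44254.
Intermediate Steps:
A(U) = 1/(1 + U)
X(l, F) = 3 + l/F (X(l, F) = (2*l)/((2*F)) + 3 = (2*l)*(1/(2*F)) + 3 = l/F + 3 = 3 + l/F)
(-23*X(A(6), -10) + 29) - 1*44214 = (-23*(3 + 1/((1 + 6)*(-10))) + 29) - 1*44214 = (-23*(3 - ⅒/7) + 29) - 44214 = (-23*(3 + (⅐)*(-⅒)) + 29) - 44214 = (-23*(3 - 1/70) + 29) - 44214 = (-23*209/70 + 29) - 44214 = (-4807/70 + 29) - 44214 = -2777/70 - 44214 = -3097757/70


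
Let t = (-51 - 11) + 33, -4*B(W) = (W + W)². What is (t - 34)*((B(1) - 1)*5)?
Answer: 630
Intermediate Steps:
B(W) = -W² (B(W) = -(W + W)²/4 = -4*W²/4 = -W²)
t = -29 (t = -62 + 33 = -29)
(t - 34)*((B(1) - 1)*5) = (-29 - 34)*((-1*1² - 1)*5) = -63*(-1*1 - 1)*5 = -63*(-1 - 1)*5 = -(-126)*5 = -63*(-10) = 630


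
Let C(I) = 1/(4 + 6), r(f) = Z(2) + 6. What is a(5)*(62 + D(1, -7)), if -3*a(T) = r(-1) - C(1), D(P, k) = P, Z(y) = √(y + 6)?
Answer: -1239/10 - 42*√2 ≈ -183.30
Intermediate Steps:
Z(y) = √(6 + y)
r(f) = 6 + 2*√2 (r(f) = √(6 + 2) + 6 = √8 + 6 = 2*√2 + 6 = 6 + 2*√2)
C(I) = ⅒ (C(I) = 1/10 = ⅒)
a(T) = -59/30 - 2*√2/3 (a(T) = -((6 + 2*√2) - 1*⅒)/3 = -((6 + 2*√2) - ⅒)/3 = -(59/10 + 2*√2)/3 = -59/30 - 2*√2/3)
a(5)*(62 + D(1, -7)) = (-59/30 - 2*√2/3)*(62 + 1) = (-59/30 - 2*√2/3)*63 = -1239/10 - 42*√2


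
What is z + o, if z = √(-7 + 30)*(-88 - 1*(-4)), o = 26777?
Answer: 26777 - 84*√23 ≈ 26374.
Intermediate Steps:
z = -84*√23 (z = √23*(-88 + 4) = √23*(-84) = -84*√23 ≈ -402.85)
z + o = -84*√23 + 26777 = 26777 - 84*√23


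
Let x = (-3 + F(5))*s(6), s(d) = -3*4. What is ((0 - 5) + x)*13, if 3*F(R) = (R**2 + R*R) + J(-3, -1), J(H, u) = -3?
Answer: -2041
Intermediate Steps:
s(d) = -12
F(R) = -1 + 2*R**2/3 (F(R) = ((R**2 + R*R) - 3)/3 = ((R**2 + R**2) - 3)/3 = (2*R**2 - 3)/3 = (-3 + 2*R**2)/3 = -1 + 2*R**2/3)
x = -152 (x = (-3 + (-1 + (2/3)*5**2))*(-12) = (-3 + (-1 + (2/3)*25))*(-12) = (-3 + (-1 + 50/3))*(-12) = (-3 + 47/3)*(-12) = (38/3)*(-12) = -152)
((0 - 5) + x)*13 = ((0 - 5) - 152)*13 = (-5 - 152)*13 = -157*13 = -2041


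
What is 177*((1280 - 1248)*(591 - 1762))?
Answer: -6632544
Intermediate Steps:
177*((1280 - 1248)*(591 - 1762)) = 177*(32*(-1171)) = 177*(-37472) = -6632544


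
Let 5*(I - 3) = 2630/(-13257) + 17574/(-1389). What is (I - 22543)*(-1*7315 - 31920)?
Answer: 5428793642344912/6137991 ≈ 8.8446e+8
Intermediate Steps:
I = 13192669/30689955 (I = 3 + (2630/(-13257) + 17574/(-1389))/5 = 3 + (2630*(-1/13257) + 17574*(-1/1389))/5 = 3 + (-2630/13257 - 5858/463)/5 = 3 + (1/5)*(-78877196/6137991) = 3 - 78877196/30689955 = 13192669/30689955 ≈ 0.42987)
(I - 22543)*(-1*7315 - 31920) = (13192669/30689955 - 22543)*(-1*7315 - 31920) = -691830462896*(-7315 - 31920)/30689955 = -691830462896/30689955*(-39235) = 5428793642344912/6137991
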